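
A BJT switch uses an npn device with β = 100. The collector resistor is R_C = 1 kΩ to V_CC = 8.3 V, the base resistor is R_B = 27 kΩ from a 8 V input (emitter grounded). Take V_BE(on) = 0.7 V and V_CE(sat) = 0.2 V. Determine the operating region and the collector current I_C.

saturation; I_C ≈ 8.1 mA

Assume active: I_B = (8 − 0.7)/27 = 0.27 mA, giving I_C = β·I_B = 27 mA.
But then V_CE = 8.3 − 27×1 = -18.7 V < V_CE(sat) = 0.2 V — impossible in the active region.
So the transistor is saturated. With V_CE = 0.2 V, I_C = (V_CC − 0.2)/R_C = 8.1/1 = 8.1 mA.
Check: β·I_B = 27 mA > I_C = 8.1 mA, confirming saturation.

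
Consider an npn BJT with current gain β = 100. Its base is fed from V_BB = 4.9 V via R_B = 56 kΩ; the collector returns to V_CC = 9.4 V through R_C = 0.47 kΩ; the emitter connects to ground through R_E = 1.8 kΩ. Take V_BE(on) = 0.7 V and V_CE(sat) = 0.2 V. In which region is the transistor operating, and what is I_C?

active; I_C ≈ 1.8 mA

Assume active. Base-emitter loop: I_B = (V_BB − V_BE)/(R_B + (β+1)R_E) = (4.9 − 0.7)/(56 + 101×1.8) = 0.0177 mA.
I_C = β·I_B = 100×0.0177 = 1.77 mA.
V_CE = V_CC − I_C·R_C − I_E·R_E = 9.4 − 1.77×0.47 − 1.78×1.8 = 5.36 V > V_CE(sat), so the active-region assumption holds.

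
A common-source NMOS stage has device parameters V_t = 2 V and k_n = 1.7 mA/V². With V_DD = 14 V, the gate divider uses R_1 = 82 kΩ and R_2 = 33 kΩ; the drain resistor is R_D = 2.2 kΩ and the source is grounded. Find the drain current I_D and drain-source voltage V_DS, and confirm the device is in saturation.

I_D ≈ 3.5 mA, V_DS ≈ 6.4 V

V_G = V_DD·R_2/(R_1+R_2) = 14×33/115 = 4.02 V. With the source grounded, V_GS = V_G = 4.02 V.
Assume saturation: I_D = (k_n/2)(V_GS − V_t)² = (1.7/2)×(4.02 − 2)² = 0.85×2.02² = 3.46 mA.
V_DS = V_DD − I_D·R_D = 14 − 3.46×2.2 = 6.39 V.
Saturation requires V_DS ≥ V_GS − V_t = 2.02 V; 6.39 ≥ 2.02 ✓.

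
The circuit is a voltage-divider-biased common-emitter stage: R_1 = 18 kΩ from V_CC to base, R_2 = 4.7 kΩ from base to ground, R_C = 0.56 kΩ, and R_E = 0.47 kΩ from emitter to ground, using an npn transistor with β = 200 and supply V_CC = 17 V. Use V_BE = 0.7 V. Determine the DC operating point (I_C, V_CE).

Thevenize the base divider: V_Th = V_CC·R_2/(R_1+R_2) = 17×4.7/22.7 = 3.52 V, R_Th = R_1‖R_2 = 3.73 kΩ.
Base-emitter loop: V_Th = I_B·R_Th + V_BE + (β+1)I_B·R_E, so I_B = (3.52 − 0.7) / (3.73 + 201×0.47) = 0.0287 mA.
I_C = β·I_B = 200×0.0287 = 5.74 mA, and I_E = (β+1)I_B = 5.77 mA.
V_CE = V_CC − I_C·R_C − I_E·R_E = 17 − 5.74×0.56 − 5.77×0.47 = 11.1 V.
V_CE = 11.1 V > 0.2 V confirms active-region operation.

I_C ≈ 5.7 mA, V_CE ≈ 11 V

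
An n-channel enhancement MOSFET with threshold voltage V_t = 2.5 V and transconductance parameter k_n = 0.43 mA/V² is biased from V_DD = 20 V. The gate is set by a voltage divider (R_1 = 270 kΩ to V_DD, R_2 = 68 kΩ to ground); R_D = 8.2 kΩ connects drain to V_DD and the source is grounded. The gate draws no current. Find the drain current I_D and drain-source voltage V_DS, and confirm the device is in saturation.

I_D ≈ 0.5 mA, V_DS ≈ 16 V

V_G = V_DD·R_2/(R_1+R_2) = 20×68/338 = 4.02 V. With the source grounded, V_GS = V_G = 4.02 V.
Assume saturation: I_D = (k_n/2)(V_GS − V_t)² = (0.43/2)×(4.02 − 2.5)² = 0.215×1.52² = 0.499 mA.
V_DS = V_DD − I_D·R_D = 20 − 0.499×8.2 = 15.9 V.
Saturation requires V_DS ≥ V_GS − V_t = 1.52 V; 15.9 ≥ 1.52 ✓.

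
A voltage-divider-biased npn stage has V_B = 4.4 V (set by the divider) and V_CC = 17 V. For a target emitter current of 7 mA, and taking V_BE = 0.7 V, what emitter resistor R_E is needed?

R_E ≈ 0.53 kΩ

V_E = V_B − V_BE = 4.4 − 0.7 = 3.7 V.
R_E = V_E / I_E = 3.7 / 7 = 0.529 kΩ.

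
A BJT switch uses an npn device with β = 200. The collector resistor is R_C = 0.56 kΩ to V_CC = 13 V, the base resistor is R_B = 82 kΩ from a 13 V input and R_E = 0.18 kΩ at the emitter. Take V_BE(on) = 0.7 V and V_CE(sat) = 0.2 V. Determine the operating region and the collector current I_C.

saturation; I_C ≈ 17 mA

Assume active: I_B = (13 − 0.7)/(82 + 201×0.18) = 0.104 mA, I_C = β·I_B = 20.8 mA.
Then V_CE = 13 − 20.8×0.56 − 20.9×0.18 = -2.42 V < 0.2 V — the active assumption fails.
Re-solve with V_CE = 0.2 V. KCL at the emitter: V_E/R_E = (V_BB−0.7−V_E)/R_B + (V_CC−0.2−V_E)/R_C, giving V_E = 3.13 V.
I_C = (V_CC − 0.2 − V_E)/R_C = (12.8 − 3.13)/0.56 = 17.3 mA.
Check: I_B = (12.3 − 3.13)/82 = 0.112 mA, and β·I_B = 22.4 mA > I_C, confirming saturation.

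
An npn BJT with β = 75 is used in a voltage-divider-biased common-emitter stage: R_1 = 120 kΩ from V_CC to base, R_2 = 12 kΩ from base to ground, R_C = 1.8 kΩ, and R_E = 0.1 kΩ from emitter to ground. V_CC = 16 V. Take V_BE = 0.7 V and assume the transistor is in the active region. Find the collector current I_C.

Thevenize the base divider: V_Th = V_CC·R_2/(R_1+R_2) = 16×12/132 = 1.45 V, R_Th = R_1‖R_2 = 10.9 kΩ.
Base-emitter loop: V_Th = I_B·R_Th + V_BE + (β+1)I_B·R_E, so I_B = (1.45 − 0.7) / (10.9 + 76×0.1) = 0.0408 mA.
I_C = β·I_B = 75×0.0408 = 3.06 mA, and I_E = (β+1)I_B = 3.1 mA.
V_CE = V_CC − I_C·R_C − I_E·R_E = 16 − 3.06×1.8 − 3.1×0.1 = 10.2 V.
V_CE = 10.2 V > 0.2 V confirms active-region operation.

I_C ≈ 3.1 mA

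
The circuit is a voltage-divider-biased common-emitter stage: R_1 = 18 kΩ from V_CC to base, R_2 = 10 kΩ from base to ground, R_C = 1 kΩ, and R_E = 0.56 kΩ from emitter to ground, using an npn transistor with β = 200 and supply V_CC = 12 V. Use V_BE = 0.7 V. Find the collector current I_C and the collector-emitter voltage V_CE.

I_C ≈ 6 mA, V_CE ≈ 2.6 V

Thevenize the base divider: V_Th = V_CC·R_2/(R_1+R_2) = 12×10/28 = 4.29 V, R_Th = R_1‖R_2 = 6.43 kΩ.
Base-emitter loop: V_Th = I_B·R_Th + V_BE + (β+1)I_B·R_E, so I_B = (4.29 − 0.7) / (6.43 + 201×0.56) = 0.0301 mA.
I_C = β·I_B = 200×0.0301 = 6.03 mA, and I_E = (β+1)I_B = 6.06 mA.
V_CE = V_CC − I_C·R_C − I_E·R_E = 12 − 6.03×1 − 6.06×0.56 = 2.58 V.
V_CE = 2.58 V > 0.2 V confirms active-region operation.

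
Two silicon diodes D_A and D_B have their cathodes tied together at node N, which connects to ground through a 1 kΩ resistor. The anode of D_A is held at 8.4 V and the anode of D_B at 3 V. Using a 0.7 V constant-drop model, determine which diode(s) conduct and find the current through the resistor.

Assume both conduct. Then node N would need to be at both 8.4−0.7 = 7.7 V and 3−0.7 = 2.3 V, which is impossible.
Assume only D_A conducts: V_N = 8.4 − 0.7 = 7.7 V, so I_R = 7.7/1 = 7.7 mA.
Check D_B: its anode-to-cathode voltage is 3 − 7.7 = -4.7 V < 0.7 V, so it is off. The assumption is consistent.

Only D_A conducts; I_R ≈ 7.7 mA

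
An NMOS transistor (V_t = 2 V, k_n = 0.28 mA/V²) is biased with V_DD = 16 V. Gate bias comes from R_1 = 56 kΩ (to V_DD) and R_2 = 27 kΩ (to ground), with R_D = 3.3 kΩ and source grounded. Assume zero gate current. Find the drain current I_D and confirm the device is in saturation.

I_D ≈ 1.4 mA

V_G = V_DD·R_2/(R_1+R_2) = 16×27/83 = 5.2 V. With the source grounded, V_GS = V_G = 5.2 V.
Assume saturation: I_D = (k_n/2)(V_GS − V_t)² = (0.28/2)×(5.2 − 2)² = 0.14×3.2² = 1.44 mA.
V_DS = V_DD − I_D·R_D = 16 − 1.44×3.3 = 11.3 V.
Saturation requires V_DS ≥ V_GS − V_t = 3.2 V; 11.3 ≥ 3.2 ✓.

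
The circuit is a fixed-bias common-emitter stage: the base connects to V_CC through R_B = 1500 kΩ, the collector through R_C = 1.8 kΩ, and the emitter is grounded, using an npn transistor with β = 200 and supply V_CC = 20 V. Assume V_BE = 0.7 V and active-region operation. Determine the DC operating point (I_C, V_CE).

I_C ≈ 2.6 mA, V_CE ≈ 15 V

Base loop: V_CC = I_B·R_B + V_BE, so I_B = (20 − 0.7)/1500 kΩ = 0.0129 mA.
In the active region I_C = β·I_B = 200 × 0.0129 = 2.57 mA.
Collector loop: V_CE = V_CC − I_C·R_C = 20 − 2.57×1.8 = 15.4 V.
Since V_CE = 15.4 V > V_CE(sat) ≈ 0.2 V, the transistor is in the active region as assumed.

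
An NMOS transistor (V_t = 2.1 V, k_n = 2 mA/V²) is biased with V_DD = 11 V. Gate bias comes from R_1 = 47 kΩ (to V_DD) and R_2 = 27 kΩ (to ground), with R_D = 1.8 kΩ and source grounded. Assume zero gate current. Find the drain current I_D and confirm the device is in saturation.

I_D ≈ 3.7 mA

V_G = V_DD·R_2/(R_1+R_2) = 11×27/74 = 4.01 V. With the source grounded, V_GS = V_G = 4.01 V.
Assume saturation: I_D = (k_n/2)(V_GS − V_t)² = (2/2)×(4.01 − 2.1)² = 1×1.91² = 3.66 mA.
V_DS = V_DD − I_D·R_D = 11 − 3.66×1.8 = 4.41 V.
Saturation requires V_DS ≥ V_GS − V_t = 1.91 V; 4.41 ≥ 1.91 ✓.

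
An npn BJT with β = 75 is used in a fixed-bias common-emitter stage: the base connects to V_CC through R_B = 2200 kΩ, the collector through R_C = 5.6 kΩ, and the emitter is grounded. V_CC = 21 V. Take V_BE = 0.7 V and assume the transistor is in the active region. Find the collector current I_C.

Base loop: V_CC = I_B·R_B + V_BE, so I_B = (21 − 0.7)/2200 kΩ = 0.00923 mA.
In the active region I_C = β·I_B = 75 × 0.00923 = 0.692 mA.
Collector loop: V_CE = V_CC − I_C·R_C = 21 − 0.692×5.6 = 17.1 V.
Since V_CE = 17.1 V > V_CE(sat) ≈ 0.2 V, the transistor is in the active region as assumed.

I_C ≈ 0.69 mA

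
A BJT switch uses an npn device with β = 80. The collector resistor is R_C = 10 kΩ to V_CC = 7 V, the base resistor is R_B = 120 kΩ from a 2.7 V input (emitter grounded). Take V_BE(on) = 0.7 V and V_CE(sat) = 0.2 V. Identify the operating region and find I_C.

saturation; I_C ≈ 0.68 mA

Assume active: I_B = (2.7 − 0.7)/120 = 0.0167 mA, giving I_C = β·I_B = 1.33 mA.
But then V_CE = 7 − 1.33×10 = -6.33 V < V_CE(sat) = 0.2 V — impossible in the active region.
So the transistor is saturated. With V_CE = 0.2 V, I_C = (V_CC − 0.2)/R_C = 6.8/10 = 0.68 mA.
Check: β·I_B = 1.33 mA > I_C = 0.68 mA, confirming saturation.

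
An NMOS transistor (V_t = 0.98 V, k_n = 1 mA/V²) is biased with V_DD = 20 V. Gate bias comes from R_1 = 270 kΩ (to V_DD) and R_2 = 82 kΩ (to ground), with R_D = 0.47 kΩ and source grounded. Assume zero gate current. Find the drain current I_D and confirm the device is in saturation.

V_G = V_DD·R_2/(R_1+R_2) = 20×82/352 = 4.66 V. With the source grounded, V_GS = V_G = 4.66 V.
Assume saturation: I_D = (k_n/2)(V_GS − V_t)² = (1/2)×(4.66 − 0.98)² = 0.5×3.68² = 6.77 mA.
V_DS = V_DD − I_D·R_D = 20 − 6.77×0.47 = 16.8 V.
Saturation requires V_DS ≥ V_GS − V_t = 3.68 V; 16.8 ≥ 3.68 ✓.

I_D ≈ 6.8 mA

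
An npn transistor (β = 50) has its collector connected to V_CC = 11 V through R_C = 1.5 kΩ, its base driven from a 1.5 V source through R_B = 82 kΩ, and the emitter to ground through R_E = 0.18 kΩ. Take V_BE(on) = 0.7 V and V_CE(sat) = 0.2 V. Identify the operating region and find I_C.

Assume active. Base-emitter loop: I_B = (V_BB − V_BE)/(R_B + (β+1)R_E) = (1.5 − 0.7)/(82 + 51×0.18) = 0.00877 mA.
I_C = β·I_B = 50×0.00877 = 0.439 mA.
V_CE = V_CC − I_C·R_C − I_E·R_E = 11 − 0.439×1.5 − 0.447×0.18 = 10.3 V > V_CE(sat), so the active-region assumption holds.

active; I_C ≈ 0.44 mA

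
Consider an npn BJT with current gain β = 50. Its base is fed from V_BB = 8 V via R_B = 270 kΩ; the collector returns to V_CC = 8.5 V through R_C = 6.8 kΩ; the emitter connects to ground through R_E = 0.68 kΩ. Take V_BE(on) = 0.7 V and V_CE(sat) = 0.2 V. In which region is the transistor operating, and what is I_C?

saturation; I_C ≈ 1.1 mA

Assume active: I_B = (8 − 0.7)/(270 + 51×0.68) = 0.024 mA, I_C = β·I_B = 1.2 mA.
Then V_CE = 8.5 − 1.2×6.8 − 1.22×0.68 = -0.477 V < 0.2 V — the active assumption fails.
Re-solve with V_CE = 0.2 V. KCL at the emitter: V_E/R_E = (V_BB−0.7−V_E)/R_B + (V_CC−0.2−V_E)/R_C, giving V_E = 0.769 V.
I_C = (V_CC − 0.2 − V_E)/R_C = (8.3 − 0.769)/6.8 = 1.11 mA.
Check: I_B = (7.3 − 0.769)/270 = 0.0242 mA, and β·I_B = 1.21 mA > I_C, confirming saturation.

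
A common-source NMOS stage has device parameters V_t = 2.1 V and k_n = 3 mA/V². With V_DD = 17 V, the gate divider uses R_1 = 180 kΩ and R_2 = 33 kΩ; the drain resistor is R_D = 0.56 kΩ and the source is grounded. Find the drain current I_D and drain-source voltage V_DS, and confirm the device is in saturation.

I_D ≈ 0.43 mA, V_DS ≈ 17 V

V_G = V_DD·R_2/(R_1+R_2) = 17×33/213 = 2.63 V. With the source grounded, V_GS = V_G = 2.63 V.
Assume saturation: I_D = (k_n/2)(V_GS − V_t)² = (3/2)×(2.63 − 2.1)² = 1.5×0.534² = 0.427 mA.
V_DS = V_DD − I_D·R_D = 17 − 0.427×0.56 = 16.8 V.
Saturation requires V_DS ≥ V_GS − V_t = 0.534 V; 16.8 ≥ 0.534 ✓.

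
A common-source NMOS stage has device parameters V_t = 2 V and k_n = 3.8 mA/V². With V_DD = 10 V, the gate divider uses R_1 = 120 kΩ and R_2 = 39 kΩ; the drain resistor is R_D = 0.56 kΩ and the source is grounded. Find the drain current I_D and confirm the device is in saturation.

V_G = V_DD·R_2/(R_1+R_2) = 10×39/159 = 2.45 V. With the source grounded, V_GS = V_G = 2.45 V.
Assume saturation: I_D = (k_n/2)(V_GS − V_t)² = (3.8/2)×(2.45 − 2)² = 1.9×0.453² = 0.39 mA.
V_DS = V_DD − I_D·R_D = 10 − 0.39×0.56 = 9.78 V.
Saturation requires V_DS ≥ V_GS − V_t = 0.453 V; 9.78 ≥ 0.453 ✓.

I_D ≈ 0.39 mA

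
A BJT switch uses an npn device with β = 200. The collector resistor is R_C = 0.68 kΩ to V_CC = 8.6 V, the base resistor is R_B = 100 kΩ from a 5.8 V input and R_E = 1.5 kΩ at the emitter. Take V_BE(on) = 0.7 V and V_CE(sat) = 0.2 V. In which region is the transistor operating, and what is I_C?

active; I_C ≈ 2.5 mA

Assume active. Base-emitter loop: I_B = (V_BB − V_BE)/(R_B + (β+1)R_E) = (5.8 − 0.7)/(100 + 201×1.5) = 0.0127 mA.
I_C = β·I_B = 200×0.0127 = 2.54 mA.
V_CE = V_CC − I_C·R_C − I_E·R_E = 8.6 − 2.54×0.68 − 2.55×1.5 = 3.04 V > V_CE(sat), so the active-region assumption holds.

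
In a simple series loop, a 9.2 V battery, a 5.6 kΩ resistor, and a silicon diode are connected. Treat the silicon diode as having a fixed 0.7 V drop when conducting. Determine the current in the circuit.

I ≈ 1.5 mA

KVL around the loop: 9.2 = V_D + I·R = 0.7 + I × 5.6 kΩ.
So I = (9.2 − 0.7) / 5.6 kΩ = 8.5 / 5.6 = 1.52 mA.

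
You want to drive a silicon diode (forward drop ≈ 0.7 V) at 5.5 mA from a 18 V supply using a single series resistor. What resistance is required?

R ≈ 3.1 kΩ

The resistor drops V_S − V_D = 18 − 0.7 = 17.3 V at 5.5 mA.
R = 17.3 V / 5.5 mA = 3.15 kΩ.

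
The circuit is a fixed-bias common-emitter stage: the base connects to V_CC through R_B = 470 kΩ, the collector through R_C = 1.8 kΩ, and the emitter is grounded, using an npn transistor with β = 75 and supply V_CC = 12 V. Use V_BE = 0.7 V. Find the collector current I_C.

Base loop: V_CC = I_B·R_B + V_BE, so I_B = (12 − 0.7)/470 kΩ = 0.024 mA.
In the active region I_C = β·I_B = 75 × 0.024 = 1.8 mA.
Collector loop: V_CE = V_CC − I_C·R_C = 12 − 1.8×1.8 = 8.75 V.
Since V_CE = 8.75 V > V_CE(sat) ≈ 0.2 V, the transistor is in the active region as assumed.

I_C ≈ 1.8 mA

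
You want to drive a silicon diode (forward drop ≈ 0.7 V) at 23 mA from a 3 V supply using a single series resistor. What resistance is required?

R ≈ 0.1 kΩ

The resistor drops V_S − V_D = 3 − 0.7 = 2.3 V at 23 mA.
R = 2.3 V / 23 mA = 0.1 kΩ.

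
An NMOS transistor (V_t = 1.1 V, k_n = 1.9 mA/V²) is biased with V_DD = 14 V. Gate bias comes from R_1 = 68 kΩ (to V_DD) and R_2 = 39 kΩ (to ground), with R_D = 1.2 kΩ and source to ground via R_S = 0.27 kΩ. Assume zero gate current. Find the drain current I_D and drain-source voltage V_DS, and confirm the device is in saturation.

V_G = V_DD·R_2/(R_1+R_2) = 14×39/107 = 5.1 V.
Assume saturation: I_D = (k_n/2)(V_GS − V_t)² with V_GS = V_G − I_D·R_S = 5.1 − 0.27·I_D.
Substituting gives 0.0693·I_D² − 3.05·I_D + 15.2 = 0, with roots I_D = 5.73 or 38.4 mA.
The root I_D = 38.4 mA gives V_GS = -5.25 V ≤ V_t, so take I_D = 5.73 mA.
Then V_GS = 3.56 V and V_DS = V_DD − I_D(R_D+R_S) = 14 − 5.73×1.47 = 5.58 V.
Saturation requires V_DS ≥ V_GS − V_t = 2.46 V; 5.58 ≥ 2.46 ✓.

I_D ≈ 5.7 mA, V_DS ≈ 5.6 V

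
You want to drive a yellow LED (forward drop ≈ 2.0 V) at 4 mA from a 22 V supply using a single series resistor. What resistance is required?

R ≈ 5 kΩ

The resistor drops V_S − V_D = 22 − 2.0 = 20 V at 4 mA.
R = 20 V / 4 mA = 5 kΩ.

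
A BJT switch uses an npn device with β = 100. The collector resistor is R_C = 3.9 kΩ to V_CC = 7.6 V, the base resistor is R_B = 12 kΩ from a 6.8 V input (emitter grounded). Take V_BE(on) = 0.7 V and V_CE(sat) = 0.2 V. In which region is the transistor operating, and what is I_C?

saturation; I_C ≈ 1.9 mA

Assume active: I_B = (6.8 − 0.7)/12 = 0.508 mA, giving I_C = β·I_B = 50.8 mA.
But then V_CE = 7.6 − 50.8×3.9 = -191 V < V_CE(sat) = 0.2 V — impossible in the active region.
So the transistor is saturated. With V_CE = 0.2 V, I_C = (V_CC − 0.2)/R_C = 7.4/3.9 = 1.9 mA.
Check: β·I_B = 50.8 mA > I_C = 1.9 mA, confirming saturation.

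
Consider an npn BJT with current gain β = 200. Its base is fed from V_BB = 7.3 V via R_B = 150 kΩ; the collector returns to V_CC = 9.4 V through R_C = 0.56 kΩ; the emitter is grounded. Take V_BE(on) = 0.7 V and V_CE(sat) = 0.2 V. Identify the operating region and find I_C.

active; I_C ≈ 8.8 mA

Assume active. Base-emitter loop: I_B = (V_BB − V_BE)/R_B = (7.3 − 0.7)/150 = 0.044 mA.
I_C = β·I_B = 200×0.044 = 8.8 mA.
V_CE = V_CC − I_C·R_C = 9.4 − 8.8×0.56 = 4.47 V > V_CE(sat), so the active-region assumption holds.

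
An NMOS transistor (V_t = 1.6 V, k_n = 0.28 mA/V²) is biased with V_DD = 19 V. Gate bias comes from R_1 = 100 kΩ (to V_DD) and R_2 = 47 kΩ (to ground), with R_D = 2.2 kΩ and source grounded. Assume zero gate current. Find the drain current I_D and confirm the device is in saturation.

I_D ≈ 2.8 mA

V_G = V_DD·R_2/(R_1+R_2) = 19×47/147 = 6.07 V. With the source grounded, V_GS = V_G = 6.07 V.
Assume saturation: I_D = (k_n/2)(V_GS − V_t)² = (0.28/2)×(6.07 − 1.6)² = 0.14×4.47² = 2.8 mA.
V_DS = V_DD − I_D·R_D = 19 − 2.8×2.2 = 12.8 V.
Saturation requires V_DS ≥ V_GS − V_t = 4.47 V; 12.8 ≥ 4.47 ✓.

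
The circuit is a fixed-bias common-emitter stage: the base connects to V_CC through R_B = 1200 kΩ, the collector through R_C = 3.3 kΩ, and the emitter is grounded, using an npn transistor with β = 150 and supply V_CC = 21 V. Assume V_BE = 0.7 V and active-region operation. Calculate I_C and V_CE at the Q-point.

Base loop: V_CC = I_B·R_B + V_BE, so I_B = (21 − 0.7)/1200 kΩ = 0.0169 mA.
In the active region I_C = β·I_B = 150 × 0.0169 = 2.54 mA.
Collector loop: V_CE = V_CC − I_C·R_C = 21 − 2.54×3.3 = 12.6 V.
Since V_CE = 12.6 V > V_CE(sat) ≈ 0.2 V, the transistor is in the active region as assumed.

I_C ≈ 2.5 mA, V_CE ≈ 13 V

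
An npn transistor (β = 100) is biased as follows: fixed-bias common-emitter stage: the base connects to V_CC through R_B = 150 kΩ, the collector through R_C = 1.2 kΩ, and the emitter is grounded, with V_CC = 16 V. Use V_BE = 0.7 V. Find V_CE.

Base loop: V_CC = I_B·R_B + V_BE, so I_B = (16 − 0.7)/150 kΩ = 0.102 mA.
In the active region I_C = β·I_B = 100 × 0.102 = 10.2 mA.
Collector loop: V_CE = V_CC − I_C·R_C = 16 − 10.2×1.2 = 3.76 V.
Since V_CE = 3.76 V > V_CE(sat) ≈ 0.2 V, the transistor is in the active region as assumed.

V_CE ≈ 3.8 V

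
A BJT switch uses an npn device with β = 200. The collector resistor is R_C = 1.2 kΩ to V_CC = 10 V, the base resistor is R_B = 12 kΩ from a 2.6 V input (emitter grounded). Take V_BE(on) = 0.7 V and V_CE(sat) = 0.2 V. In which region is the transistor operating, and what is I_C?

saturation; I_C ≈ 8.2 mA

Assume active: I_B = (2.6 − 0.7)/12 = 0.158 mA, giving I_C = β·I_B = 31.7 mA.
But then V_CE = 10 − 31.7×1.2 = -28 V < V_CE(sat) = 0.2 V — impossible in the active region.
So the transistor is saturated. With V_CE = 0.2 V, I_C = (V_CC − 0.2)/R_C = 9.8/1.2 = 8.17 mA.
Check: β·I_B = 31.7 mA > I_C = 8.17 mA, confirming saturation.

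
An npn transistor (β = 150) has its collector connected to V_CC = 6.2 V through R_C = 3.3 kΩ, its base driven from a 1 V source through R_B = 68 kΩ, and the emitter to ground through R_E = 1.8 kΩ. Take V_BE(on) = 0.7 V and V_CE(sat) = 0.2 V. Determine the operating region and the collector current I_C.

Assume active. Base-emitter loop: I_B = (V_BB − V_BE)/(R_B + (β+1)R_E) = (1 − 0.7)/(68 + 151×1.8) = 0.000883 mA.
I_C = β·I_B = 150×0.000883 = 0.132 mA.
V_CE = V_CC − I_C·R_C − I_E·R_E = 6.2 − 0.132×3.3 − 0.133×1.8 = 5.52 V > V_CE(sat), so the active-region assumption holds.

active; I_C ≈ 0.13 mA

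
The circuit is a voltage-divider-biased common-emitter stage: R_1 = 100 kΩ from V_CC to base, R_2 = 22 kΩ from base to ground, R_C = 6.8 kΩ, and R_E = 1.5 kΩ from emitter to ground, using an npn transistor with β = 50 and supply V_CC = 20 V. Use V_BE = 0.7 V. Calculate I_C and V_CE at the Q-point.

I_C ≈ 1.5 mA, V_CE ≈ 7.2 V

Thevenize the base divider: V_Th = V_CC·R_2/(R_1+R_2) = 20×22/122 = 3.61 V, R_Th = R_1‖R_2 = 18 kΩ.
Base-emitter loop: V_Th = I_B·R_Th + V_BE + (β+1)I_B·R_E, so I_B = (3.61 − 0.7) / (18 + 51×1.5) = 0.0307 mA.
I_C = β·I_B = 50×0.0307 = 1.54 mA, and I_E = (β+1)I_B = 1.57 mA.
V_CE = V_CC − I_C·R_C − I_E·R_E = 20 − 1.54×6.8 − 1.57×1.5 = 7.19 V.
V_CE = 7.19 V > 0.2 V confirms active-region operation.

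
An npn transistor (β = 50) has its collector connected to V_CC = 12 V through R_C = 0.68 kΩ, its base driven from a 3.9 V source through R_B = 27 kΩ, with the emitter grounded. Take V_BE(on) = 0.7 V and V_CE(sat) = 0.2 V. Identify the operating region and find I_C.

Assume active. Base-emitter loop: I_B = (V_BB − V_BE)/R_B = (3.9 − 0.7)/27 = 0.119 mA.
I_C = β·I_B = 50×0.119 = 5.93 mA.
V_CE = V_CC − I_C·R_C = 12 − 5.93×0.68 = 7.97 V > V_CE(sat), so the active-region assumption holds.

active; I_C ≈ 5.9 mA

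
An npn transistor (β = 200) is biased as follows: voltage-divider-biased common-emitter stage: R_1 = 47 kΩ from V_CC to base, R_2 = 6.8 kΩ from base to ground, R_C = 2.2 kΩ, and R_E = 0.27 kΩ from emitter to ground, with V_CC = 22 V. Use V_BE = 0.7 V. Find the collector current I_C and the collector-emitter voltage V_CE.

I_C ≈ 6.9 mA, V_CE ≈ 4.9 V

Thevenize the base divider: V_Th = V_CC·R_2/(R_1+R_2) = 22×6.8/53.8 = 2.78 V, R_Th = R_1‖R_2 = 5.94 kΩ.
Base-emitter loop: V_Th = I_B·R_Th + V_BE + (β+1)I_B·R_E, so I_B = (2.78 − 0.7) / (5.94 + 201×0.27) = 0.0346 mA.
I_C = β·I_B = 200×0.0346 = 6.91 mA, and I_E = (β+1)I_B = 6.95 mA.
V_CE = V_CC − I_C·R_C − I_E·R_E = 22 − 6.91×2.2 − 6.95×0.27 = 4.92 V.
V_CE = 4.92 V > 0.2 V confirms active-region operation.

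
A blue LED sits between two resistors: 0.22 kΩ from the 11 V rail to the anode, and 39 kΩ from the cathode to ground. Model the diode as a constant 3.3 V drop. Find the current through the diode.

The two resistors are in series with the diode, so KVL gives 11 = I·0.22 + 3.3 + I·39.
I = (11 − 3.3) / (0.22 + 39) kΩ = 7.7 / 39.2 = 0.196 mA.

I ≈ 0.2 mA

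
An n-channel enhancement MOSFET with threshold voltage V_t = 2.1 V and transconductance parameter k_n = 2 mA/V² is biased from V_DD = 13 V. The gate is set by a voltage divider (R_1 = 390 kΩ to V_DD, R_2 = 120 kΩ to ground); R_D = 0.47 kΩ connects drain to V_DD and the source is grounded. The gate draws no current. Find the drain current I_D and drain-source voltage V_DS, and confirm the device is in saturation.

I_D ≈ 0.92 mA, V_DS ≈ 13 V

V_G = V_DD·R_2/(R_1+R_2) = 13×120/510 = 3.06 V. With the source grounded, V_GS = V_G = 3.06 V.
Assume saturation: I_D = (k_n/2)(V_GS − V_t)² = (2/2)×(3.06 − 2.1)² = 1×0.959² = 0.919 mA.
V_DS = V_DD − I_D·R_D = 13 − 0.919×0.47 = 12.6 V.
Saturation requires V_DS ≥ V_GS − V_t = 0.959 V; 12.6 ≥ 0.959 ✓.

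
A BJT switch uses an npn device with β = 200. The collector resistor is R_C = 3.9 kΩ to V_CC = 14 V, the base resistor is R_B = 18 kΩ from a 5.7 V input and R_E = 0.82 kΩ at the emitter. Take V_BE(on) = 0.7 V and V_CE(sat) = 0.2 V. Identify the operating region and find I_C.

Assume active: I_B = (5.7 − 0.7)/(18 + 201×0.82) = 0.0273 mA, I_C = β·I_B = 5.47 mA.
Then V_CE = 14 − 5.47×3.9 − 5.5×0.82 = -11.8 V < 0.2 V — the active assumption fails.
Re-solve with V_CE = 0.2 V. KCL at the emitter: V_E/R_E = (V_BB−0.7−V_E)/R_B + (V_CC−0.2−V_E)/R_C, giving V_E = 2.49 V.
I_C = (V_CC − 0.2 − V_E)/R_C = (13.8 − 2.49)/3.9 = 2.9 mA.
Check: I_B = (5 − 2.49)/18 = 0.139 mA, and β·I_B = 27.9 mA > I_C, confirming saturation.

saturation; I_C ≈ 2.9 mA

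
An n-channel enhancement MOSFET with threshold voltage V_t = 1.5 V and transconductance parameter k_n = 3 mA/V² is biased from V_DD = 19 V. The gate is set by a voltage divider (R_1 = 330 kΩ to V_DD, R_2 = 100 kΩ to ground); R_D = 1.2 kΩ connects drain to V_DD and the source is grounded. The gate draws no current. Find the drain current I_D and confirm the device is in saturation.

V_G = V_DD·R_2/(R_1+R_2) = 19×100/430 = 4.42 V. With the source grounded, V_GS = V_G = 4.42 V.
Assume saturation: I_D = (k_n/2)(V_GS − V_t)² = (3/2)×(4.42 − 1.5)² = 1.5×2.92² = 12.8 mA.
V_DS = V_DD − I_D·R_D = 19 − 12.8×1.2 = 3.67 V.
Saturation requires V_DS ≥ V_GS − V_t = 2.92 V; 3.67 ≥ 2.92 ✓.

I_D ≈ 13 mA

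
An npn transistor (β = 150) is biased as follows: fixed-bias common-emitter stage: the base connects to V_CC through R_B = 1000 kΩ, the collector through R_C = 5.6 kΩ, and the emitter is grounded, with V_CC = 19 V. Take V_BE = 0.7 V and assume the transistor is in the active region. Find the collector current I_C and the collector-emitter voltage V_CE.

I_C ≈ 2.7 mA, V_CE ≈ 3.6 V

Base loop: V_CC = I_B·R_B + V_BE, so I_B = (19 − 0.7)/1000 kΩ = 0.0183 mA.
In the active region I_C = β·I_B = 150 × 0.0183 = 2.75 mA.
Collector loop: V_CE = V_CC − I_C·R_C = 19 − 2.75×5.6 = 3.63 V.
Since V_CE = 3.63 V > V_CE(sat) ≈ 0.2 V, the transistor is in the active region as assumed.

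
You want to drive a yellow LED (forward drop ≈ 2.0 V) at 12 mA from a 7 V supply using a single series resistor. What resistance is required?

R ≈ 0.42 kΩ

The resistor drops V_S − V_D = 7 − 2.0 = 5 V at 12 mA.
R = 5 V / 12 mA = 0.417 kΩ.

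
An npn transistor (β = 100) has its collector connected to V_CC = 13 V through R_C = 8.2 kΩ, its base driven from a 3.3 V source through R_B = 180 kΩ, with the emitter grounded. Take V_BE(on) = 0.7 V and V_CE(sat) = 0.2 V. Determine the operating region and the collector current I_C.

active; I_C ≈ 1.4 mA

Assume active. Base-emitter loop: I_B = (V_BB − V_BE)/R_B = (3.3 − 0.7)/180 = 0.0144 mA.
I_C = β·I_B = 100×0.0144 = 1.44 mA.
V_CE = V_CC − I_C·R_C = 13 − 1.44×8.2 = 1.16 V > V_CE(sat), so the active-region assumption holds.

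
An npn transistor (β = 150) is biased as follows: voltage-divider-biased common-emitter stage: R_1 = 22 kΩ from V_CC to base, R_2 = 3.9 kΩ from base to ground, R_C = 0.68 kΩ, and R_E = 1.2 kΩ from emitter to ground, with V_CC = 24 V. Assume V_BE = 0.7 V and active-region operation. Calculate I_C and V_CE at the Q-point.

Thevenize the base divider: V_Th = V_CC·R_2/(R_1+R_2) = 24×3.9/25.9 = 3.61 V, R_Th = R_1‖R_2 = 3.31 kΩ.
Base-emitter loop: V_Th = I_B·R_Th + V_BE + (β+1)I_B·R_E, so I_B = (3.61 − 0.7) / (3.31 + 151×1.2) = 0.0158 mA.
I_C = β·I_B = 150×0.0158 = 2.37 mA, and I_E = (β+1)I_B = 2.38 mA.
V_CE = V_CC − I_C·R_C − I_E·R_E = 24 − 2.37×0.68 − 2.38×1.2 = 19.5 V.
V_CE = 19.5 V > 0.2 V confirms active-region operation.

I_C ≈ 2.4 mA, V_CE ≈ 20 V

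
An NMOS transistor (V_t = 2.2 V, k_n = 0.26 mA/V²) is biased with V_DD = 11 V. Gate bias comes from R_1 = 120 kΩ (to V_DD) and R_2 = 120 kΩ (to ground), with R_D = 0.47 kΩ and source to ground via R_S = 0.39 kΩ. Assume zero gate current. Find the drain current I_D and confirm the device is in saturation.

I_D ≈ 1.1 mA

V_G = V_DD·R_2/(R_1+R_2) = 11×120/240 = 5.5 V.
Assume saturation: I_D = (k_n/2)(V_GS − V_t)² with V_GS = V_G − I_D·R_S = 5.5 − 0.39·I_D.
Substituting gives 0.0198·I_D² − 1.33·I_D + 1.42 = 0, with roots I_D = 1.08 or 66.4 mA.
The root I_D = 66.4 mA gives V_GS = -20.4 V ≤ V_t, so take I_D = 1.08 mA.
Then V_GS = 5.08 V and V_DS = V_DD − I_D(R_D+R_S) = 11 − 1.08×0.86 = 10.1 V.
Saturation requires V_DS ≥ V_GS − V_t = 2.88 V; 10.1 ≥ 2.88 ✓.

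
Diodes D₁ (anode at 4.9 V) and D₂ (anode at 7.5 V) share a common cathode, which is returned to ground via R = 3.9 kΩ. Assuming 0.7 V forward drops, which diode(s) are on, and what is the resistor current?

Only D₂ conducts; I_R ≈ 1.7 mA

Assume both conduct. Then node N would need to be at both 4.9−0.7 = 4.2 V and 7.5−0.7 = 6.8 V, which is impossible.
Assume only D₂ conducts: V_N = 7.5 − 0.7 = 6.8 V, so I_R = 6.8/3.9 = 1.74 mA.
Check D₁: its anode-to-cathode voltage is 4.9 − 6.8 = -1.9 V < 0.7 V, so it is off. The assumption is consistent.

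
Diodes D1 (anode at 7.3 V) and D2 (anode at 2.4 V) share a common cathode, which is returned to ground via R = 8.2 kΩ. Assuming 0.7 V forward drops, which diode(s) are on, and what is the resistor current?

Only D1 conducts; I_R ≈ 0.8 mA

Assume both conduct. Then node N would need to be at both 7.3−0.7 = 6.6 V and 2.4−0.7 = 1.7 V, which is impossible.
Assume only D1 conducts: V_N = 7.3 − 0.7 = 6.6 V, so I_R = 6.6/8.2 = 0.805 mA.
Check D2: its anode-to-cathode voltage is 2.4 − 6.6 = -4.2 V < 0.7 V, so it is off. The assumption is consistent.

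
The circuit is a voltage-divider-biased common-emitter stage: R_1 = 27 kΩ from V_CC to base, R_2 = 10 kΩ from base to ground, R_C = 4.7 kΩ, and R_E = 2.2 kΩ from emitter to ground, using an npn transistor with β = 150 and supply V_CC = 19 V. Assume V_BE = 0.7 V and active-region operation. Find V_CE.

V_CE ≈ 5.5 V

Thevenize the base divider: V_Th = V_CC·R_2/(R_1+R_2) = 19×10/37 = 5.14 V, R_Th = R_1‖R_2 = 7.3 kΩ.
Base-emitter loop: V_Th = I_B·R_Th + V_BE + (β+1)I_B·R_E, so I_B = (5.14 − 0.7) / (7.3 + 151×2.2) = 0.0131 mA.
I_C = β·I_B = 150×0.0131 = 1.96 mA, and I_E = (β+1)I_B = 1.97 mA.
V_CE = V_CC − I_C·R_C − I_E·R_E = 19 − 1.96×4.7 − 1.97×2.2 = 5.45 V.
V_CE = 5.45 V > 0.2 V confirms active-region operation.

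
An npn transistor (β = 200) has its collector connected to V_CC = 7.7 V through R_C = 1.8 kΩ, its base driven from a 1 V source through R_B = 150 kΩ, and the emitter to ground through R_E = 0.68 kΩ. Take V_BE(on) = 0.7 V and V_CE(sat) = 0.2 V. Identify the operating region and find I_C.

active; I_C ≈ 0.21 mA

Assume active. Base-emitter loop: I_B = (V_BB − V_BE)/(R_B + (β+1)R_E) = (1 − 0.7)/(150 + 201×0.68) = 0.00105 mA.
I_C = β·I_B = 200×0.00105 = 0.209 mA.
V_CE = V_CC − I_C·R_C − I_E·R_E = 7.7 − 0.209×1.8 − 0.21×0.68 = 7.18 V > V_CE(sat), so the active-region assumption holds.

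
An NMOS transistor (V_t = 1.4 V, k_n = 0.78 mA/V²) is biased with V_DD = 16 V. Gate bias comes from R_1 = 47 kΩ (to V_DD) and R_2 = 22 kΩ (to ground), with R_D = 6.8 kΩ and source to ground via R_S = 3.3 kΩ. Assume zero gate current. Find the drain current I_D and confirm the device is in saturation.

I_D ≈ 0.71 mA

V_G = V_DD·R_2/(R_1+R_2) = 16×22/69 = 5.1 V.
Assume saturation: I_D = (k_n/2)(V_GS − V_t)² with V_GS = V_G − I_D·R_S = 5.1 − 3.3·I_D.
Substituting gives 4.25·I_D² − 10.5·I_D + 5.34 = 0, with roots I_D = 0.712 or 1.77 mA.
The root I_D = 1.77 mA gives V_GS = -0.728 V ≤ V_t, so take I_D = 0.712 mA.
Then V_GS = 2.75 V and V_DS = V_DD − I_D(R_D+R_S) = 16 − 0.712×10.1 = 8.81 V.
Saturation requires V_DS ≥ V_GS − V_t = 1.35 V; 8.81 ≥ 1.35 ✓.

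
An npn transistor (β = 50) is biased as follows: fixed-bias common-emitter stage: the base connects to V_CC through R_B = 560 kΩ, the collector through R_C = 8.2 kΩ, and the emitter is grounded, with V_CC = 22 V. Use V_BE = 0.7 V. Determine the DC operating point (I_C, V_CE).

I_C ≈ 1.9 mA, V_CE ≈ 6.4 V

Base loop: V_CC = I_B·R_B + V_BE, so I_B = (22 − 0.7)/560 kΩ = 0.038 mA.
In the active region I_C = β·I_B = 50 × 0.038 = 1.9 mA.
Collector loop: V_CE = V_CC − I_C·R_C = 22 − 1.9×8.2 = 6.41 V.
Since V_CE = 6.41 V > V_CE(sat) ≈ 0.2 V, the transistor is in the active region as assumed.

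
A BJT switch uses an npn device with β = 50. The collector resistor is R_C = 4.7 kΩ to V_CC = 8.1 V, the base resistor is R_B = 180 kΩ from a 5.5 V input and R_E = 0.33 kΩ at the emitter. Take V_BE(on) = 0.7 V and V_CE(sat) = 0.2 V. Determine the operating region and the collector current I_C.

active; I_C ≈ 1.2 mA

Assume active. Base-emitter loop: I_B = (V_BB − V_BE)/(R_B + (β+1)R_E) = (5.5 − 0.7)/(180 + 51×0.33) = 0.0244 mA.
I_C = β·I_B = 50×0.0244 = 1.22 mA.
V_CE = V_CC − I_C·R_C − I_E·R_E = 8.1 − 1.22×4.7 − 1.24×0.33 = 1.96 V > V_CE(sat), so the active-region assumption holds.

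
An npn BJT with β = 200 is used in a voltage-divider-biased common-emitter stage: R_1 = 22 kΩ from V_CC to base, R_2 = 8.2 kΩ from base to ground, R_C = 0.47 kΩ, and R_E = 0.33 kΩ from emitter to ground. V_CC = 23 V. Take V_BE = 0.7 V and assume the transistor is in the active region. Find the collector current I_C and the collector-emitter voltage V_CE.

Thevenize the base divider: V_Th = V_CC·R_2/(R_1+R_2) = 23×8.2/30.2 = 6.25 V, R_Th = R_1‖R_2 = 5.97 kΩ.
Base-emitter loop: V_Th = I_B·R_Th + V_BE + (β+1)I_B·R_E, so I_B = (6.25 − 0.7) / (5.97 + 201×0.33) = 0.0767 mA.
I_C = β·I_B = 200×0.0767 = 15.3 mA, and I_E = (β+1)I_B = 15.4 mA.
V_CE = V_CC − I_C·R_C − I_E·R_E = 23 − 15.3×0.47 − 15.4×0.33 = 10.7 V.
V_CE = 10.7 V > 0.2 V confirms active-region operation.

I_C ≈ 15 mA, V_CE ≈ 11 V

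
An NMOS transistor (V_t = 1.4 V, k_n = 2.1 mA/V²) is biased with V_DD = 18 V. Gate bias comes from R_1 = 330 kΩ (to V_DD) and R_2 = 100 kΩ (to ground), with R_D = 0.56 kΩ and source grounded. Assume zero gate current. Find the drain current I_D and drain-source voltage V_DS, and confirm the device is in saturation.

V_G = V_DD·R_2/(R_1+R_2) = 18×100/430 = 4.19 V. With the source grounded, V_GS = V_G = 4.19 V.
Assume saturation: I_D = (k_n/2)(V_GS − V_t)² = (2.1/2)×(4.19 − 1.4)² = 1.05×2.79² = 8.15 mA.
V_DS = V_DD − I_D·R_D = 18 − 8.15×0.56 = 13.4 V.
Saturation requires V_DS ≥ V_GS − V_t = 2.79 V; 13.4 ≥ 2.79 ✓.

I_D ≈ 8.2 mA, V_DS ≈ 13 V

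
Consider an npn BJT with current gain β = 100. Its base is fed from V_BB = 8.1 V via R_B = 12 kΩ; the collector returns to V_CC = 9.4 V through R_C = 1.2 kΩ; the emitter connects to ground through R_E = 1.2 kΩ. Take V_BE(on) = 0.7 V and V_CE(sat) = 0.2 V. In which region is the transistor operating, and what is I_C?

Assume active: I_B = (8.1 − 0.7)/(12 + 101×1.2) = 0.0556 mA, I_C = β·I_B = 5.56 mA.
Then V_CE = 9.4 − 5.56×1.2 − 5.61×1.2 = -4 V < 0.2 V — the active assumption fails.
Re-solve with V_CE = 0.2 V. KCL at the emitter: V_E/R_E = (V_BB−0.7−V_E)/R_B + (V_CC−0.2−V_E)/R_C, giving V_E = 4.73 V.
I_C = (V_CC − 0.2 − V_E)/R_C = (9.2 − 4.73)/1.2 = 3.72 mA.
Check: I_B = (7.4 − 4.73)/12 = 0.222 mA, and β·I_B = 22.2 mA > I_C, confirming saturation.

saturation; I_C ≈ 3.7 mA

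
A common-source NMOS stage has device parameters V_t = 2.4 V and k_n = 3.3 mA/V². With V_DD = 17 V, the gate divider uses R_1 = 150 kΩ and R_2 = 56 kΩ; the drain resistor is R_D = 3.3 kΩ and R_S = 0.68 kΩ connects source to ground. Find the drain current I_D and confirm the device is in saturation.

V_G = V_DD·R_2/(R_1+R_2) = 17×56/206 = 4.62 V.
Assume saturation: I_D = (k_n/2)(V_GS − V_t)² with V_GS = V_G − I_D·R_S = 4.62 − 0.68·I_D.
Substituting gives 0.763·I_D² − 5.98·I_D + 8.14 = 0, with roots I_D = 1.75 or 6.09 mA.
The root I_D = 6.09 mA gives V_GS = 0.478 V ≤ V_t, so take I_D = 1.75 mA.
Then V_GS = 3.43 V and V_DS = V_DD − I_D(R_D+R_S) = 17 − 1.75×3.98 = 10 V.
Saturation requires V_DS ≥ V_GS − V_t = 1.03 V; 10 ≥ 1.03 ✓.

I_D ≈ 1.8 mA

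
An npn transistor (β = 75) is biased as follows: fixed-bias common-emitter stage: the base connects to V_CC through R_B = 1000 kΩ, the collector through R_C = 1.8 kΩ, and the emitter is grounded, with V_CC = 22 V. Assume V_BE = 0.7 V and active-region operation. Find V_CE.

Base loop: V_CC = I_B·R_B + V_BE, so I_B = (22 − 0.7)/1000 kΩ = 0.0213 mA.
In the active region I_C = β·I_B = 75 × 0.0213 = 1.6 mA.
Collector loop: V_CE = V_CC − I_C·R_C = 22 − 1.6×1.8 = 19.1 V.
Since V_CE = 19.1 V > V_CE(sat) ≈ 0.2 V, the transistor is in the active region as assumed.

V_CE ≈ 19 V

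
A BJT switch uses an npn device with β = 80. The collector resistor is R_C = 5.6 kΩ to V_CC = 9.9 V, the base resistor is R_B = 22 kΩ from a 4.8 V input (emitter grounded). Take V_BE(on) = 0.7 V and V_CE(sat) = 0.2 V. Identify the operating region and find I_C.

Assume active: I_B = (4.8 − 0.7)/22 = 0.186 mA, giving I_C = β·I_B = 14.9 mA.
But then V_CE = 9.9 − 14.9×5.6 = -73.6 V < V_CE(sat) = 0.2 V — impossible in the active region.
So the transistor is saturated. With V_CE = 0.2 V, I_C = (V_CC − 0.2)/R_C = 9.7/5.6 = 1.73 mA.
Check: β·I_B = 14.9 mA > I_C = 1.73 mA, confirming saturation.

saturation; I_C ≈ 1.7 mA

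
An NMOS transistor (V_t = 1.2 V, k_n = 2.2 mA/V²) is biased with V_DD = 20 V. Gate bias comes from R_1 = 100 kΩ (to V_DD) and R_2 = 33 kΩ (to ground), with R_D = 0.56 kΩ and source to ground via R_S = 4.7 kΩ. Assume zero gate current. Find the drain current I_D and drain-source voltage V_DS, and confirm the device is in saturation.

V_G = V_DD·R_2/(R_1+R_2) = 20×33/133 = 4.96 V.
Assume saturation: I_D = (k_n/2)(V_GS − V_t)² with V_GS = V_G − I_D·R_S = 4.96 − 4.7·I_D.
Substituting gives 24.3·I_D² − 39.9·I_D + 15.6 = 0, with roots I_D = 0.638 or 1 mA.
The root I_D = 1 mA gives V_GS = 0.245 V ≤ V_t, so take I_D = 0.638 mA.
Then V_GS = 1.96 V and V_DS = V_DD − I_D(R_D+R_S) = 20 − 0.638×5.26 = 16.6 V.
Saturation requires V_DS ≥ V_GS − V_t = 0.762 V; 16.6 ≥ 0.762 ✓.

I_D ≈ 0.64 mA, V_DS ≈ 17 V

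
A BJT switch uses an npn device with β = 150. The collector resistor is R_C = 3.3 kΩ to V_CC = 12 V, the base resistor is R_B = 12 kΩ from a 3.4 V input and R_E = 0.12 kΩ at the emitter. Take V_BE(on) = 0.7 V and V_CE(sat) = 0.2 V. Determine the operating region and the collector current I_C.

Assume active: I_B = (3.4 − 0.7)/(12 + 151×0.12) = 0.0896 mA, I_C = β·I_B = 13.4 mA.
Then V_CE = 12 − 13.4×3.3 − 13.5×0.12 = -34 V < 0.2 V — the active assumption fails.
Re-solve with V_CE = 0.2 V. KCL at the emitter: V_E/R_E = (V_BB−0.7−V_E)/R_B + (V_CC−0.2−V_E)/R_C, giving V_E = 0.436 V.
I_C = (V_CC − 0.2 − V_E)/R_C = (11.8 − 0.436)/3.3 = 3.44 mA.
Check: I_B = (2.7 − 0.436)/12 = 0.189 mA, and β·I_B = 28.3 mA > I_C, confirming saturation.

saturation; I_C ≈ 3.4 mA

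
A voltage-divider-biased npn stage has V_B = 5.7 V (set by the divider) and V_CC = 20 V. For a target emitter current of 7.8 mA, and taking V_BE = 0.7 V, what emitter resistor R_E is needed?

R_E ≈ 0.64 kΩ

V_E = V_B − V_BE = 5.7 − 0.7 = 5 V.
R_E = V_E / I_E = 5 / 7.8 = 0.641 kΩ.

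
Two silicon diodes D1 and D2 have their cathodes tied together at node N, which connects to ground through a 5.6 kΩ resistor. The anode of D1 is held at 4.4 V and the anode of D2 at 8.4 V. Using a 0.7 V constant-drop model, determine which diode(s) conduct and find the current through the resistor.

Only D2 conducts; I_R ≈ 1.4 mA

Assume both conduct. Then node N would need to be at both 4.4−0.7 = 3.7 V and 8.4−0.7 = 7.7 V, which is impossible.
Assume only D2 conducts: V_N = 8.4 − 0.7 = 7.7 V, so I_R = 7.7/5.6 = 1.38 mA.
Check D1: its anode-to-cathode voltage is 4.4 − 7.7 = -3.3 V < 0.7 V, so it is off. The assumption is consistent.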